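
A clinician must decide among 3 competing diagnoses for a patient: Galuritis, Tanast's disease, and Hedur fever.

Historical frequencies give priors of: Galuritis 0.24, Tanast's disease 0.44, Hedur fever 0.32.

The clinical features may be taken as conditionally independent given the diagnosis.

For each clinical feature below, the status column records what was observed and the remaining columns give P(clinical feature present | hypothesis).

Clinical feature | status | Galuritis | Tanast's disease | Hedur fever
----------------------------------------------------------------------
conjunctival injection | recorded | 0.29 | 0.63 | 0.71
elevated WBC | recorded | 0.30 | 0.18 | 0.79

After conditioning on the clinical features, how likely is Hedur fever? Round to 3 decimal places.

Multiply each prior by the joint likelihood of the clinical feature pattern:
  Galuritis: 0.24 × 0.29 × 0.30 = 0.02088
  Tanast's disease: 0.44 × 0.63 × 0.18 = 0.049896
  Hedur fever: 0.32 × 0.71 × 0.79 = 0.17949
Normalizing constant Z = 0.02088 + 0.049896 + 0.17949 = 0.25026.
P(Hedur fever | evidence) = 0.17949 / 0.25026 ≈ 0.717.

0.717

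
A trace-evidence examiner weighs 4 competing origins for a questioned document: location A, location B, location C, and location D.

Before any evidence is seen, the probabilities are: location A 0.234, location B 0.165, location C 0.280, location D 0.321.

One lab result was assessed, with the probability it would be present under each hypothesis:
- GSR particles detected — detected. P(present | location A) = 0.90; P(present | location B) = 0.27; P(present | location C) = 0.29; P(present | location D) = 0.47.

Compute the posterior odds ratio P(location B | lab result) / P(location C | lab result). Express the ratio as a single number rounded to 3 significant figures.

Unnormalized posterior weight (prior times the lab result likelihood) for each of the two hypotheses:
  location B: 0.165 × 0.27 = 0.04455
  location C: 0.280 × 0.29 = 0.0812
Odds(location B : location C) = 0.04455 / 0.0812 ≈ 0.549.

0.549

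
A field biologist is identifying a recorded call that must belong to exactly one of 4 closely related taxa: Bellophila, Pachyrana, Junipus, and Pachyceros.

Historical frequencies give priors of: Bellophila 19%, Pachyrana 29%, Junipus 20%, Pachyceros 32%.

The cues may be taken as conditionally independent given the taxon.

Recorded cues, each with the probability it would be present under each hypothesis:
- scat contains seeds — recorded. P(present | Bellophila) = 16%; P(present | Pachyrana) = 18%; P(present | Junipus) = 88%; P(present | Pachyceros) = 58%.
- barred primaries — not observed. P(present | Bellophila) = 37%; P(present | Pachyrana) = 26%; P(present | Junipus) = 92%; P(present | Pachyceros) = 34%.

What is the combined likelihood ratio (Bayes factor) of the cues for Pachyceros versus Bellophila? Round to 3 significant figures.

Joint likelihood of the cue pattern under each hypothesis (using 1 − P(present | H) for each absent cue):
  Pachyceros: 0.58 × (1 − 0.34) = 0.3828
  Bellophila: 0.16 × (1 − 0.37) = 0.1008
Bayes factor = 0.3828 / 0.1008 ≈ 3.80

3.80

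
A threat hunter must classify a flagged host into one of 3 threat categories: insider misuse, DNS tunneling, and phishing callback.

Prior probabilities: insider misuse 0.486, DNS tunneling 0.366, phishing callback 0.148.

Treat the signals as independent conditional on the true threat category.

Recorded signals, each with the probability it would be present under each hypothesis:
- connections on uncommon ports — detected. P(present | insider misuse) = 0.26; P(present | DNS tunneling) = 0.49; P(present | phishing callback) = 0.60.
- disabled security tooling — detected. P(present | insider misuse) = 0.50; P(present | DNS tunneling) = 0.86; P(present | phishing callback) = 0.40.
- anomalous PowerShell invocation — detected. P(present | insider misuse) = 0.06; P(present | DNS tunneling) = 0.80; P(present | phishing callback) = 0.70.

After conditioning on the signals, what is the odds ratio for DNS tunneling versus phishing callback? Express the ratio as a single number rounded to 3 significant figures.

The normalizing constant cancels in an odds ratio, so compute prior × likelihood for the two hypotheses only:
  DNS tunneling: 0.366 × 0.49 × 0.86 × 0.80 = 0.12339
  phishing callback: 0.148 × 0.60 × 0.40 × 0.70 = 0.024864
Odds(DNS tunneling : phishing callback) = 0.12339 / 0.024864 ≈ 4.96.

4.96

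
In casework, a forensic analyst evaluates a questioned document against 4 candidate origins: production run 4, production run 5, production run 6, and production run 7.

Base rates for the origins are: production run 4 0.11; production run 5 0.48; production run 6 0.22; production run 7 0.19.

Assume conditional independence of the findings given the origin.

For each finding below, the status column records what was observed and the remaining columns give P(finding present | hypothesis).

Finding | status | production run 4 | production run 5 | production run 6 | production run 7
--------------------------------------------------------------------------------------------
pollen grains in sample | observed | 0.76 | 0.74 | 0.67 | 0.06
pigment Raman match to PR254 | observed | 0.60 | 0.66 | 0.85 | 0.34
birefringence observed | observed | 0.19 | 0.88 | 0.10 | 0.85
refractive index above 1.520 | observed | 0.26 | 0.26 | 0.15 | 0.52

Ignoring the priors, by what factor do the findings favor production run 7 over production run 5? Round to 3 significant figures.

0.0807

The Bayes factor is the ratio of the joint likelihoods of the evidence pattern under the two hypotheses.
  production run 7: 0.06 × 0.34 × 0.85 × 0.52 = 0.0090168
  production run 5: 0.74 × 0.66 × 0.88 × 0.26 = 0.11175
Bayes factor = 0.0090168 / 0.11175 ≈ 0.0807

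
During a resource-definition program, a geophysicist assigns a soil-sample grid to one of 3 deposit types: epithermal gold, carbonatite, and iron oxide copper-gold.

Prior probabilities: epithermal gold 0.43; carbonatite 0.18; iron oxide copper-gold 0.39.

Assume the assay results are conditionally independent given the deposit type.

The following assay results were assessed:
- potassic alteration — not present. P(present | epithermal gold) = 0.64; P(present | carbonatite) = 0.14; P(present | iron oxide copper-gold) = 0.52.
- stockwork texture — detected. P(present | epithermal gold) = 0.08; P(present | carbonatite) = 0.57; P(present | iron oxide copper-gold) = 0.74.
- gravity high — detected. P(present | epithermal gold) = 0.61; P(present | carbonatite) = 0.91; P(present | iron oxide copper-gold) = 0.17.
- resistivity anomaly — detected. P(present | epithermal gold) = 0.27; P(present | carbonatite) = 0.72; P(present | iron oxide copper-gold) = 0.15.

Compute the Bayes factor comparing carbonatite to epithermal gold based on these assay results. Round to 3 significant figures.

Take the product of per-assay result likelihoods under each hypothesis (using 1 − P(present | H) for each absent assay result), then divide.
  carbonatite: (1 − 0.14) × 0.57 × 0.91 × 0.72 = 0.32118
  epithermal gold: (1 − 0.64) × 0.08 × 0.61 × 0.27 = 0.0047434
Bayes factor = 0.32118 / 0.0047434 ≈ 67.7

67.7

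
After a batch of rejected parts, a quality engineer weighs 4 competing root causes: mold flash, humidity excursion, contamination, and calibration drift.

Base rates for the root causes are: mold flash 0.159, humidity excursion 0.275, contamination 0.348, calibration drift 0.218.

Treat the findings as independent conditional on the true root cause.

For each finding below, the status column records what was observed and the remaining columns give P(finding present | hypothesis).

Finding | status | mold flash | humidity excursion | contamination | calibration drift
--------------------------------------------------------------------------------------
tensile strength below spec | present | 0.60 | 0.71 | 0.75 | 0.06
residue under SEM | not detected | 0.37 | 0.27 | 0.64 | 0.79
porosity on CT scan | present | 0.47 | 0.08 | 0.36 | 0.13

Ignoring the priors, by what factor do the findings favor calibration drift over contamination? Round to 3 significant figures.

0.0169

The Bayes factor is the ratio of the joint likelihoods of the evidence pattern under the two hypotheses (using 1 − P(present | H) for each absent finding).
  calibration drift: 0.06 × (1 − 0.79) × 0.13 = 0.001638
  contamination: 0.75 × (1 − 0.64) × 0.36 = 0.0972
Bayes factor = 0.001638 / 0.0972 ≈ 0.0169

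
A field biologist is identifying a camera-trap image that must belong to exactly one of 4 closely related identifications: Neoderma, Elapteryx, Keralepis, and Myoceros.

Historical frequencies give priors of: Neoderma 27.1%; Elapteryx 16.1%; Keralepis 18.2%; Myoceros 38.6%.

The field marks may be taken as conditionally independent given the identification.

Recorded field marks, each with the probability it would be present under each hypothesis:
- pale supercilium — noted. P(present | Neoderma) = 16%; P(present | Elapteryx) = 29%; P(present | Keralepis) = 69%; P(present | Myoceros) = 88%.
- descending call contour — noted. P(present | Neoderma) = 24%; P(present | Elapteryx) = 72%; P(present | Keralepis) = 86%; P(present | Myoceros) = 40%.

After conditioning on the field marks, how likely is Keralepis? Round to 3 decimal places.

Multiply each prior by the joint likelihood of the field mark pattern:
  Neoderma: 0.271 × 0.16 × 0.24 = 0.010406
  Elapteryx: 0.161 × 0.29 × 0.72 = 0.033617
  Keralepis: 0.182 × 0.69 × 0.86 = 0.108
  Myoceros: 0.386 × 0.88 × 0.40 = 0.13587
Normalizing constant Z = 0.010406 + 0.033617 + 0.108 + 0.13587 = 0.28789.
P(Keralepis | evidence) = 0.108 / 0.28789 ≈ 0.375.

0.375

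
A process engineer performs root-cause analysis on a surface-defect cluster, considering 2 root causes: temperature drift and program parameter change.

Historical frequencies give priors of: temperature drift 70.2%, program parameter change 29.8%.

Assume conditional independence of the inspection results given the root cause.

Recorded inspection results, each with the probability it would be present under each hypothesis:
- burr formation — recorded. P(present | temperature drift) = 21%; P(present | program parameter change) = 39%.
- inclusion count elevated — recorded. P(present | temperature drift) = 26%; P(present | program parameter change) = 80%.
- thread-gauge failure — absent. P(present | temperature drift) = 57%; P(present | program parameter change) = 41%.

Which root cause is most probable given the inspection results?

By Bayes' rule with conditional independence, the unnormalized weight for each hypothesis is prior × ∏ likelihoods (using 1 − P(present | H) for each absent inspection result):
  temperature drift: 0.702 × 0.21 × 0.26 × (1 − 0.57) = 0.016482
  program parameter change: 0.298 × 0.39 × 0.80 × (1 − 0.41) = 0.054856
Marginal likelihood of the evidence = 0.071337.
P(temperature drift | evidence) ≈ 0.016482 / 0.071337 ≈ 0.231
P(program parameter change | evidence) ≈ 0.054856 / 0.071337 ≈ 0.769
The largest is 0.769, so program parameter change is most probable.

program parameter change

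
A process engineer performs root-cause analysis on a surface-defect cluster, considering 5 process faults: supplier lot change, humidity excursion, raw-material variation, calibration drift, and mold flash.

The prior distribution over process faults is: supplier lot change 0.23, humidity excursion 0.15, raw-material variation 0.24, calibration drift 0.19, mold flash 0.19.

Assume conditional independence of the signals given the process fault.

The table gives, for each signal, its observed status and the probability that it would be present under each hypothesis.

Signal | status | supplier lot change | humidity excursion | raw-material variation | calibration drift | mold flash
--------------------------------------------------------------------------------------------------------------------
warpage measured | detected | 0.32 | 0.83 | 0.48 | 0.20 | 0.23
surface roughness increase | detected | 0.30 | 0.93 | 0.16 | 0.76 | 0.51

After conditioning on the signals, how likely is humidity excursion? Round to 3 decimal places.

Multiply each prior by the joint likelihood of the signal pattern:
  supplier lot change: 0.23 × 0.32 × 0.30 = 0.02208
  humidity excursion: 0.15 × 0.83 × 0.93 = 0.11578
  raw-material variation: 0.24 × 0.48 × 0.16 = 0.018432
  calibration drift: 0.19 × 0.20 × 0.76 = 0.02888
  mold flash: 0.19 × 0.23 × 0.51 = 0.022287
Normalizing constant Z = 0.02208 + 0.11578 + 0.018432 + 0.02888 + 0.022287 = 0.20746.
P(humidity excursion | evidence) = 0.11578 / 0.20746 ≈ 0.558.

0.558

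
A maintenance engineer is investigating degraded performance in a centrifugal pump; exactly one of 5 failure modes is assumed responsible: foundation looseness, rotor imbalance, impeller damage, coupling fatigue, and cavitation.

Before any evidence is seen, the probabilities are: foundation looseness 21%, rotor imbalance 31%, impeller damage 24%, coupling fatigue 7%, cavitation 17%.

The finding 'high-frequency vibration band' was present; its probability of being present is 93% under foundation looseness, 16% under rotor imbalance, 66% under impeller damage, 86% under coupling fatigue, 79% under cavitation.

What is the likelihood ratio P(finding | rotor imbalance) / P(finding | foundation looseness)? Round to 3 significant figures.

0.172

Likelihood of this finding under each hypothesis:
  rotor imbalance: 0.16
  foundation looseness: 0.93
Bayes factor = 0.16 / 0.93 ≈ 0.172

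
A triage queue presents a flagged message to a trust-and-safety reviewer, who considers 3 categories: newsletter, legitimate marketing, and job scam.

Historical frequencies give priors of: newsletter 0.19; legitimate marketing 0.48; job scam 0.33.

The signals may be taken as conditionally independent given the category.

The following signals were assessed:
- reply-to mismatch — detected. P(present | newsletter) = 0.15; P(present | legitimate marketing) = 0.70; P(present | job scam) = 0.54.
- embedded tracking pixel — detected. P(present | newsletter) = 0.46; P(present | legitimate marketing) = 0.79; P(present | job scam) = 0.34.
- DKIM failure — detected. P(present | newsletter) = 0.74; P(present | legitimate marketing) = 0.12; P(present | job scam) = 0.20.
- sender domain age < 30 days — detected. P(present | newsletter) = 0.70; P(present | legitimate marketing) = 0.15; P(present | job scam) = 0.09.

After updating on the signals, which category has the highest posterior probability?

By Bayes' rule with conditional independence, the unnormalized weight for each hypothesis is prior × ∏ likelihoods:
  newsletter: 0.19 × 0.15 × 0.46 × 0.74 × 0.70 = 0.006791
  legitimate marketing: 0.48 × 0.70 × 0.79 × 0.12 × 0.15 = 0.0047779
  job scam: 0.33 × 0.54 × 0.34 × 0.20 × 0.09 = 0.0010906
Normalizing constant Z = 0.006791 + 0.0047779 + 0.0010906 = 0.012659.
P(newsletter | evidence) ≈ 0.006791 / 0.012659 ≈ 0.536
P(legitimate marketing | evidence) ≈ 0.0047779 / 0.012659 ≈ 0.377
P(job scam | evidence) ≈ 0.0010906 / 0.012659 ≈ 0.086
The largest is 0.536, so newsletter is most probable.

newsletter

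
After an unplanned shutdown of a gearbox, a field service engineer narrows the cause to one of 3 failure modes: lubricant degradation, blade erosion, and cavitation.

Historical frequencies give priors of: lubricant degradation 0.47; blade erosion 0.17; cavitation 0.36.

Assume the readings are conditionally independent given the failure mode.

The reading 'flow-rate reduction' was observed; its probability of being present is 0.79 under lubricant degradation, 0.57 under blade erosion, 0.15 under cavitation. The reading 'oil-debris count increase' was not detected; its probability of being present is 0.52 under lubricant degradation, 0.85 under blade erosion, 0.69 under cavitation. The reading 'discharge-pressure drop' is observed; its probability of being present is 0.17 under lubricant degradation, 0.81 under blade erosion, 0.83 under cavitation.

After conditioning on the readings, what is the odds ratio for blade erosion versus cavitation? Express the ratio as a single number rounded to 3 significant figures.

Posterior odds equal prior odds times the likelihood ratio; only the two competing hypotheses matter (using 1 − P(present | H) for each absent reading).
  blade erosion: 0.17 × 0.57 × (1 − 0.85) × 0.81 = 0.011773
  cavitation: 0.36 × 0.15 × (1 − 0.69) × 0.83 = 0.013894
Posterior odds = 0.011773 / 0.013894 ≈ 0.847.

0.847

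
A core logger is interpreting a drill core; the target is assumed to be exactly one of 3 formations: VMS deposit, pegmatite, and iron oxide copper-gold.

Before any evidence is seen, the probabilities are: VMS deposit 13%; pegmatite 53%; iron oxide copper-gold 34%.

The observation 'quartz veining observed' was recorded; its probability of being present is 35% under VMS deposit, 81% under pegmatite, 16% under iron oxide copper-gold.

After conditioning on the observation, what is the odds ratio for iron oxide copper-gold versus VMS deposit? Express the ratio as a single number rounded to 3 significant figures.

Posterior odds equal prior odds times the likelihood ratio; only the two competing hypotheses matter.
  iron oxide copper-gold: 0.34 × 0.16 = 0.0544
  VMS deposit: 0.13 × 0.35 = 0.0455
Odds(iron oxide copper-gold : VMS deposit) = 0.0544 / 0.0455 ≈ 1.20.

1.20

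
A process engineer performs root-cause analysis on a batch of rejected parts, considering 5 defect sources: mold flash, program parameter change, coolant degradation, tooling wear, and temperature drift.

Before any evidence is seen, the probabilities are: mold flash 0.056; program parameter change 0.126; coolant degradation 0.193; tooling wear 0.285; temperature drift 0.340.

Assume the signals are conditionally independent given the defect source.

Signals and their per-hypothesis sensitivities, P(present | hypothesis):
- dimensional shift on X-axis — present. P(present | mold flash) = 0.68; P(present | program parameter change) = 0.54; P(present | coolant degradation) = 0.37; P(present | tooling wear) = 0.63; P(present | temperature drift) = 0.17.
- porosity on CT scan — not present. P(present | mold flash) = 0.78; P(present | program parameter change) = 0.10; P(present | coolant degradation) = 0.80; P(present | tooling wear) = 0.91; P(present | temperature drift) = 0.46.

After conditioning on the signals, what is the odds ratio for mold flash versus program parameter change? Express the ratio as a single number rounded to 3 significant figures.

Unnormalized posterior weight (prior times the signal likelihoods) for each of the two hypotheses (using 1 − P(present | H) for each absent signal):
  mold flash: 0.056 × 0.68 × (1 − 0.78) = 0.0083776
  program parameter change: 0.126 × 0.54 × (1 − 0.10) = 0.061236
Posterior odds = 0.0083776 / 0.061236 ≈ 0.137.

0.137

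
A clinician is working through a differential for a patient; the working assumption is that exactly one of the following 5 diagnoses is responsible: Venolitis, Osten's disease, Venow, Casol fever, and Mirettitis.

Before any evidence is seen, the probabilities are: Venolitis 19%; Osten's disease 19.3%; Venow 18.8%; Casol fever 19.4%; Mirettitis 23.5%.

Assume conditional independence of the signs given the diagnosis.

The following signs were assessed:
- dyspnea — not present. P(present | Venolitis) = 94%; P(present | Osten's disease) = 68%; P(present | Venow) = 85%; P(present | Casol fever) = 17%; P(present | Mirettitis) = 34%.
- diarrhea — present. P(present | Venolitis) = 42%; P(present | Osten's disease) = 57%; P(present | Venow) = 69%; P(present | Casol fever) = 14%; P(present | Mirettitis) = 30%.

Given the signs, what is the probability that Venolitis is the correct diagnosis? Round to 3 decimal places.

By Bayes' rule with conditional independence, the unnormalized weight for each hypothesis is prior × ∏ likelihoods (using 1 − P(present | H) for each absent sign):
  Venolitis: 0.190 × (1 − 0.94) × 0.42 = 0.004788
  Osten's disease: 0.193 × (1 − 0.68) × 0.57 = 0.035203
  Venow: 0.188 × (1 − 0.85) × 0.69 = 0.019458
  Casol fever: 0.194 × (1 − 0.17) × 0.14 = 0.022543
  Mirettitis: 0.235 × (1 − 0.34) × 0.30 = 0.04653
Normalizing constant Z = 0.004788 + 0.035203 + 0.019458 + 0.022543 + 0.04653 = 0.12852.
P(Venolitis | evidence) = 0.004788 / 0.12852 ≈ 0.037.

0.037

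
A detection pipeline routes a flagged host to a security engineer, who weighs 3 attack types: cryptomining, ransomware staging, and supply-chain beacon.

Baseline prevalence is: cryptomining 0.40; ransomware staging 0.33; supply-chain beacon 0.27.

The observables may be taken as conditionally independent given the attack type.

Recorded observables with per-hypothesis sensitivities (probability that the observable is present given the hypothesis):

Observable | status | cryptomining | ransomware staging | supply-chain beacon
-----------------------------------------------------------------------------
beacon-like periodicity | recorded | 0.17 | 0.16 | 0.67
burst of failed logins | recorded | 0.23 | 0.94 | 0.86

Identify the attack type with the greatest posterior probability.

For each hypothesis, the unnormalized posterior weight is prior × product of the observable likelihoods:
  cryptomining: 0.40 × 0.17 × 0.23 = 0.01564
  ransomware staging: 0.33 × 0.16 × 0.94 = 0.049632
  supply-chain beacon: 0.27 × 0.67 × 0.86 = 0.15557
Marginal likelihood of the evidence = 0.22085.
P(cryptomining | evidence) ≈ 0.01564 / 0.22085 ≈ 0.071
P(ransomware staging | evidence) ≈ 0.049632 / 0.22085 ≈ 0.225
P(supply-chain beacon | evidence) ≈ 0.15557 / 0.22085 ≈ 0.704
The largest is 0.704, so supply-chain beacon is most probable.

supply-chain beacon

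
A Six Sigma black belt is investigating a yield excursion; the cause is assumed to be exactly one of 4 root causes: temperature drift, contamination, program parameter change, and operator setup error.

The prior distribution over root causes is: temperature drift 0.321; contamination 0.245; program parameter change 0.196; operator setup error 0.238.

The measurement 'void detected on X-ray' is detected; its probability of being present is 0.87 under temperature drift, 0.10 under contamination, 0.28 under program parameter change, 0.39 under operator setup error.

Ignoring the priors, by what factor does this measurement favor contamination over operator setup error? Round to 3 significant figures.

0.256

Likelihood of this measurement under each hypothesis:
  contamination: 0.1
  operator setup error: 0.39
Bayes factor = 0.1 / 0.39 ≈ 0.256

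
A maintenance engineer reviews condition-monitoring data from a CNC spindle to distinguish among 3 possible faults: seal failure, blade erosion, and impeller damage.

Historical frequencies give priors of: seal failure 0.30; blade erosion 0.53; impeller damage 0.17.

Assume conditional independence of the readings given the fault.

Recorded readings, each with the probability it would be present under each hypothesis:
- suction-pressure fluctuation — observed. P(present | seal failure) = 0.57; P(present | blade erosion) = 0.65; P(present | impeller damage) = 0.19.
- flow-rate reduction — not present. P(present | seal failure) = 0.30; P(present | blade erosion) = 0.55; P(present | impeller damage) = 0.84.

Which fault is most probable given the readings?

blade erosion

Multiply each prior by the joint likelihood of the reading pattern (using 1 − P(present | H) for each absent reading):
  seal failure: 0.30 × 0.57 × (1 − 0.30) = 0.1197
  blade erosion: 0.53 × 0.65 × (1 − 0.55) = 0.15502
  impeller damage: 0.17 × 0.19 × (1 − 0.84) = 0.005168
Marginal likelihood of the evidence = 0.27989.
P(seal failure | evidence) ≈ 0.1197 / 0.27989 ≈ 0.428
P(blade erosion | evidence) ≈ 0.15502 / 0.27989 ≈ 0.554
P(impeller damage | evidence) ≈ 0.005168 / 0.27989 ≈ 0.018
The largest is 0.554, so blade erosion is most probable.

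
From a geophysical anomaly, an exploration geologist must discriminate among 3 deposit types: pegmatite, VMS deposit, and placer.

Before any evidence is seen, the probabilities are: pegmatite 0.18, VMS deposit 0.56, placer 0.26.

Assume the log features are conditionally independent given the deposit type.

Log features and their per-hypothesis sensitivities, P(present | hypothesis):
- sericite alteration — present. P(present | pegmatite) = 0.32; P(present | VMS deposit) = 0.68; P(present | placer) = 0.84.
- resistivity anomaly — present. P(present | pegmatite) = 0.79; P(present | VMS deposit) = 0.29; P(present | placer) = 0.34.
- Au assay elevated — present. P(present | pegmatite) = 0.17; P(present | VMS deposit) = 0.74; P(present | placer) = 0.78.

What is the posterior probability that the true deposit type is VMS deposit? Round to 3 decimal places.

For each hypothesis, the unnormalized posterior weight is prior × product of the log feature likelihoods:
  pegmatite: 0.18 × 0.32 × 0.79 × 0.17 = 0.0077357
  VMS deposit: 0.56 × 0.68 × 0.29 × 0.74 = 0.08172
  placer: 0.26 × 0.84 × 0.34 × 0.78 = 0.05792
The unnormalized weights sum to 0.14738.
P(VMS deposit | evidence) = 0.08172 / 0.14738 ≈ 0.555.

0.555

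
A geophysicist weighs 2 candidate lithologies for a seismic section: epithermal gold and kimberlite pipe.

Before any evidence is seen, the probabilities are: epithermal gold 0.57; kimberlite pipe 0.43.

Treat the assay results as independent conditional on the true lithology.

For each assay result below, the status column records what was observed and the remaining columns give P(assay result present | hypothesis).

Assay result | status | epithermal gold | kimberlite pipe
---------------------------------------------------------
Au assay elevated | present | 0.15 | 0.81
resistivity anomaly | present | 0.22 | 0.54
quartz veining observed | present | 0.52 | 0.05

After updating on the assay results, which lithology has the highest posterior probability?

epithermal gold

By Bayes' rule with conditional independence, the unnormalized weight for each hypothesis is prior × ∏ likelihoods:
  epithermal gold: 0.57 × 0.15 × 0.22 × 0.52 = 0.0097812
  kimberlite pipe: 0.43 × 0.81 × 0.54 × 0.05 = 0.0094041
Marginal likelihood of the evidence = 0.019185.
P(epithermal gold | evidence) ≈ 0.0097812 / 0.019185 ≈ 0.510
P(kimberlite pipe | evidence) ≈ 0.0094041 / 0.019185 ≈ 0.490
The largest is 0.510, so epithermal gold is most probable.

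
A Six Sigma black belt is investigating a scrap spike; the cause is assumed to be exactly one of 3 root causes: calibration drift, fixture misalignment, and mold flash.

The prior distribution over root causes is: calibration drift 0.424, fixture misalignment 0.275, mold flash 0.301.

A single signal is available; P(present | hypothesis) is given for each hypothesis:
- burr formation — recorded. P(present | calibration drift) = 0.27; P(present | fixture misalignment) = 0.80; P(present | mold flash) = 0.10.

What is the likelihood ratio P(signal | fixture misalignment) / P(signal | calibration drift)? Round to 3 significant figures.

The Bayes factor is the ratio of the two likelihoods.
  fixture misalignment: 0.8
  calibration drift: 0.27
Bayes factor = 0.8 / 0.27 ≈ 2.96

2.96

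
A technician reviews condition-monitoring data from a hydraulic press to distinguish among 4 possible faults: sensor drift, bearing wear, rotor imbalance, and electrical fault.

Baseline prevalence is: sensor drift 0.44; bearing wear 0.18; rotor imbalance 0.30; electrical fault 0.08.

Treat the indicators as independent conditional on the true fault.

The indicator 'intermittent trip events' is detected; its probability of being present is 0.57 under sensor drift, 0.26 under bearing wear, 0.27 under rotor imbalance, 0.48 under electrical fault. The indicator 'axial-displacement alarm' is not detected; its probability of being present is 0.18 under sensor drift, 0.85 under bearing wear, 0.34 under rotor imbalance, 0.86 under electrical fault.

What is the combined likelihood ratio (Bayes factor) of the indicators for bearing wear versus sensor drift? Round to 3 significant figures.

0.0834

Take the product of per-indicator likelihoods under each hypothesis (using 1 − P(present | H) for each absent indicator), then divide.
  bearing wear: 0.26 × (1 − 0.85) = 0.039
  sensor drift: 0.57 × (1 − 0.18) = 0.4674
Bayes factor = 0.039 / 0.4674 ≈ 0.0834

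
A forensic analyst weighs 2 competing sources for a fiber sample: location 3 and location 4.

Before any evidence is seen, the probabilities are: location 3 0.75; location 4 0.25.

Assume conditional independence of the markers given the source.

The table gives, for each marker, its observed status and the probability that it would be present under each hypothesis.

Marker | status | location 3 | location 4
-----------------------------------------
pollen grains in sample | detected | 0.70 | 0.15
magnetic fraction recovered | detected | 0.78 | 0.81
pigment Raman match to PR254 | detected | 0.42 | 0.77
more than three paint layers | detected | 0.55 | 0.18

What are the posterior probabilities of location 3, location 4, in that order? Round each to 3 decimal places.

For each hypothesis, the unnormalized posterior weight is prior × product of the marker likelihoods:
  location 3: 0.75 × 0.70 × 0.78 × 0.42 × 0.55 = 0.094594
  location 4: 0.25 × 0.15 × 0.81 × 0.77 × 0.18 = 0.00421
The unnormalized weights sum to 0.098804.
P(location 3 | evidence) = 0.094594 / 0.098804 ≈ 0.957
P(location 4 | evidence) = 0.00421 / 0.098804 ≈ 0.043

0.957, 0.043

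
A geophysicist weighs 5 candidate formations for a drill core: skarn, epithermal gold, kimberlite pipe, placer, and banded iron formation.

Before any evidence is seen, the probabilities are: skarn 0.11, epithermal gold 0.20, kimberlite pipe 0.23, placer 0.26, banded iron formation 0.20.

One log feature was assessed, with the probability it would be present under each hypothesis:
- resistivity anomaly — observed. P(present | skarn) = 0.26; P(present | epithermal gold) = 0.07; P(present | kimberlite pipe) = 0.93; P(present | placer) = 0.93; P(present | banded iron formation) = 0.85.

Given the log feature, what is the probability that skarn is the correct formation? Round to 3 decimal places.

0.043

By Bayes' rule, the unnormalized weight for each hypothesis is prior × likelihood:
  skarn: 0.11 × 0.26 = 0.0286
  epithermal gold: 0.20 × 0.07 = 0.014
  kimberlite pipe: 0.23 × 0.93 = 0.2139
  placer: 0.26 × 0.93 = 0.2418
  banded iron formation: 0.20 × 0.85 = 0.17
Marginal likelihood of the evidence = 0.6683.
P(skarn | evidence) = 0.0286 / 0.6683 ≈ 0.043.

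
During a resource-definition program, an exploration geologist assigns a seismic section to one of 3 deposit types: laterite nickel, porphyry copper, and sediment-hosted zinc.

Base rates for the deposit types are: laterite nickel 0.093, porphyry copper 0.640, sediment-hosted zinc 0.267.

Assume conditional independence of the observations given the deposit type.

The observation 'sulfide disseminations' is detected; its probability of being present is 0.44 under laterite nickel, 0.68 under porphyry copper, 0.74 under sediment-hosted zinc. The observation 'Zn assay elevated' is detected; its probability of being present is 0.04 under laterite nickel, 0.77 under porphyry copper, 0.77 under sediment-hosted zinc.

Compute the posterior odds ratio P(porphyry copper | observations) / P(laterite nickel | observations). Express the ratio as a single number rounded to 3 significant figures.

205

Unnormalized posterior weight (prior times the observation likelihoods) for each of the two hypotheses:
  porphyry copper: 0.640 × 0.68 × 0.77 = 0.3351
  laterite nickel: 0.093 × 0.44 × 0.04 = 0.0016368
Odds(porphyry copper : laterite nickel) = 0.3351 / 0.0016368 ≈ 205.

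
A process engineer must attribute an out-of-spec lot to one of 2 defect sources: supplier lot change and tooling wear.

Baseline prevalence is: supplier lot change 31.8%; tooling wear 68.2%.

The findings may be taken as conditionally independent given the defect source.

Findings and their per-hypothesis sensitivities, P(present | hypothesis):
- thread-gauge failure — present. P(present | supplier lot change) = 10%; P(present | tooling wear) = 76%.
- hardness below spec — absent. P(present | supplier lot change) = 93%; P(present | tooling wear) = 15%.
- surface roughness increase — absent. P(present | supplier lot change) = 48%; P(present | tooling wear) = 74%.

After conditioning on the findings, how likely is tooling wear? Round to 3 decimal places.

0.990

By Bayes' rule with conditional independence, the unnormalized weight for each hypothesis is prior × ∏ likelihoods (using 1 − P(present | H) for each absent finding):
  supplier lot change: 0.318 × 0.10 × (1 − 0.93) × (1 − 0.48) = 0.0011575
  tooling wear: 0.682 × 0.76 × (1 − 0.15) × (1 − 0.74) = 0.11455
The unnormalized weights sum to 0.11571.
P(tooling wear | evidence) = 0.11455 / 0.11571 ≈ 0.990.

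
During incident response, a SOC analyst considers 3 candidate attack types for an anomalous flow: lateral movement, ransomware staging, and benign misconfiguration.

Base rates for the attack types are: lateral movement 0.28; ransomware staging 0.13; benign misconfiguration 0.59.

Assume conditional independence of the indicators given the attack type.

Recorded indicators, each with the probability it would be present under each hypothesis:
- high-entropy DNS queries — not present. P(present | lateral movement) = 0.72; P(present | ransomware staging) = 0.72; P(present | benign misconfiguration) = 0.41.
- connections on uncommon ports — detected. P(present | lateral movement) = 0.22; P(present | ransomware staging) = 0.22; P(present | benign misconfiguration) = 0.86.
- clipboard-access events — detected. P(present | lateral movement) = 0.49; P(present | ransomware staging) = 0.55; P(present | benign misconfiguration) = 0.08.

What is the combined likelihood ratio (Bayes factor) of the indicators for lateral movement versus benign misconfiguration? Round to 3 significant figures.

Take the product of per-indicator likelihoods under each hypothesis (using 1 − P(present | H) for each absent indicator), then divide.
  lateral movement: (1 − 0.72) × 0.22 × 0.49 = 0.030184
  benign misconfiguration: (1 − 0.41) × 0.86 × 0.08 = 0.040592
Bayes factor = 0.030184 / 0.040592 ≈ 0.744

0.744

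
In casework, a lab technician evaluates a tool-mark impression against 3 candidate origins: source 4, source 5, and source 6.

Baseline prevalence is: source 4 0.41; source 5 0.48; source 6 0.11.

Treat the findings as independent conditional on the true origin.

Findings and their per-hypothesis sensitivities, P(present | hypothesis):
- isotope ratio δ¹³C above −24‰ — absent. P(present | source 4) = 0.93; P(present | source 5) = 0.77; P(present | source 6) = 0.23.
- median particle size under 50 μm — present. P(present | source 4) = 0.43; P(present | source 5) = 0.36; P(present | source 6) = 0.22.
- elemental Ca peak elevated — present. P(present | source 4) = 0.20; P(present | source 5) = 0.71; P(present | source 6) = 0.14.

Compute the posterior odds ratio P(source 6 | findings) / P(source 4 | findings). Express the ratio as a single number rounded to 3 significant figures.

1.06

The normalizing constant cancels in an odds ratio, so compute prior × likelihood for the two hypotheses only (using 1 − P(present | H) for each absent finding):
  source 6: 0.11 × (1 − 0.23) × 0.22 × 0.14 = 0.0026088
  source 4: 0.41 × (1 − 0.93) × 0.43 × 0.20 = 0.0024682
Odds(source 6 : source 4) = 0.0026088 / 0.0024682 ≈ 1.06.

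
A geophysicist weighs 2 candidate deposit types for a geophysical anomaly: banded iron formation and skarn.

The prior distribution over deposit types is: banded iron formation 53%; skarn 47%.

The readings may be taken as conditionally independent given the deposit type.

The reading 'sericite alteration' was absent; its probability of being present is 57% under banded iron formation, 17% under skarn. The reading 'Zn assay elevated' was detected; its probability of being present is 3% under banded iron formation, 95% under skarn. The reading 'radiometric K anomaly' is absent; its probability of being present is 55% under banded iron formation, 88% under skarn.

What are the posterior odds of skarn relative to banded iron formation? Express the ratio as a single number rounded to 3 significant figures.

14.5

Unnormalized posterior weight (prior times the reading likelihoods) for each of the two hypotheses (using 1 − P(present | H) for each absent reading):
  skarn: 0.47 × (1 − 0.17) × 0.95 × (1 − 0.88) = 0.044471
  banded iron formation: 0.53 × (1 − 0.57) × 0.03 × (1 − 0.55) = 0.0030767
Posterior odds = 0.044471 / 0.0030767 ≈ 14.5.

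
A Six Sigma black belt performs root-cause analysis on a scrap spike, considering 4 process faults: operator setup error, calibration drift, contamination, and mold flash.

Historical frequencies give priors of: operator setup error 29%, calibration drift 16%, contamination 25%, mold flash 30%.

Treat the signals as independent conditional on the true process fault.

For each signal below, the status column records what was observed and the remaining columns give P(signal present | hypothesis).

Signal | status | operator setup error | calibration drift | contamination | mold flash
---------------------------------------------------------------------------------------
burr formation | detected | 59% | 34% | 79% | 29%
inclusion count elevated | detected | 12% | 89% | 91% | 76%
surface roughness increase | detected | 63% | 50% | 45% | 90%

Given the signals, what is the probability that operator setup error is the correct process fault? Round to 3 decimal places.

By Bayes' rule with conditional independence, the unnormalized weight for each hypothesis is prior × ∏ likelihoods:
  operator setup error: 0.29 × 0.59 × 0.12 × 0.63 = 0.012935
  calibration drift: 0.16 × 0.34 × 0.89 × 0.50 = 0.024208
  contamination: 0.25 × 0.79 × 0.91 × 0.45 = 0.080876
  mold flash: 0.30 × 0.29 × 0.76 × 0.90 = 0.059508
Normalizing constant Z = 0.012935 + 0.024208 + 0.080876 + 0.059508 = 0.17753.
P(operator setup error | evidence) = 0.012935 / 0.17753 ≈ 0.073.

0.073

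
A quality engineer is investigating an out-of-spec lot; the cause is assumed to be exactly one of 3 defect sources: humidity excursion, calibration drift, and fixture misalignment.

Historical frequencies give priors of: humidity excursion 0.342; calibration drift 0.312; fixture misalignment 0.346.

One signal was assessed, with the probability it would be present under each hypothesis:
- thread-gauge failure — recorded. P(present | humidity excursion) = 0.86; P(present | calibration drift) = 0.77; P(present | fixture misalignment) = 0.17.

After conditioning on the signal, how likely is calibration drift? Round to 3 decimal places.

For each hypothesis, the unnormalized posterior weight is prior × likelihood:
  humidity excursion: 0.342 × 0.86 = 0.29412
  calibration drift: 0.312 × 0.77 = 0.24024
  fixture misalignment: 0.346 × 0.17 = 0.05882
Normalizing constant Z = 0.29412 + 0.24024 + 0.05882 = 0.59318.
P(calibration drift | evidence) = 0.24024 / 0.59318 ≈ 0.405.

0.405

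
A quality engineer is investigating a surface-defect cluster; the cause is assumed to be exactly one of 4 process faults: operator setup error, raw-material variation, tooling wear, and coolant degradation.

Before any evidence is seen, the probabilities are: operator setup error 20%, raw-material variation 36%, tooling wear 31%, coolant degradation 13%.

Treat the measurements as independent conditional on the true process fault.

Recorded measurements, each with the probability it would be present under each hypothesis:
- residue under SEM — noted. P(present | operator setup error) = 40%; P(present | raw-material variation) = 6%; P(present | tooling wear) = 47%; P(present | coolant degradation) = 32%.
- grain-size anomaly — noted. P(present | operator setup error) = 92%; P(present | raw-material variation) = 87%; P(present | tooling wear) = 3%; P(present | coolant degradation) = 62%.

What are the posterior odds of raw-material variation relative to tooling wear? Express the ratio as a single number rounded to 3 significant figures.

4.30

Posterior odds equal prior odds times the likelihood ratio; only the two competing hypotheses matter.
  raw-material variation: 0.36 × 0.06 × 0.87 = 0.018792
  tooling wear: 0.31 × 0.47 × 0.03 = 0.004371
Posterior odds = 0.018792 / 0.004371 ≈ 4.30.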